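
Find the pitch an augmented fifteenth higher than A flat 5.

A fifteenth keeps the letter name A, two octaves up from A.
An augmented fifteenth spans 25 semitones, so from Ab5 the target pitch is A7.

A 7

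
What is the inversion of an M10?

First reduce the compound major tenth to its simple form, a major third.
Inverted interval numbers add to nine, so a third pairs with a sixth (3 + 6 = 9).
Quality inverts too: major becomes minor. That makes the inversion a minor sixth.

minor sixth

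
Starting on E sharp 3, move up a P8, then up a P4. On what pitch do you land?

A sharp 4

Up a perfect octave from E#3: E#4 (12 semitones up).
Up a perfect fourth from E#4: A#4 (5 semitones up).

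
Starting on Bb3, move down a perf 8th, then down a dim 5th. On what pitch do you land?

E2

A perfect octave down from Bb3 is Bb2.
A diminished fifth down from Bb2 is E2.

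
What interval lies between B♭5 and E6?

B to E spans four letter names (B-C-D-E): a fourth.
A perfect fourth would be 5 semitones; Bb5 to E6 is 6, one semitone wider, so the interval is augmented.

A4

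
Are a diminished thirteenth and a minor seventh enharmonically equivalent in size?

A diminished thirteenth is 19 semitones but a minor seventh is 10 semitones — different sizes.

No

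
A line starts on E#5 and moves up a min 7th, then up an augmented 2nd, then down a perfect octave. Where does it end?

E##5

A minor seventh up from E#5 is D#6.
D#6 up an augmented second → E##6 (3 semitones).
Down a perfect octave from E##6: E##5 (12 semitones down).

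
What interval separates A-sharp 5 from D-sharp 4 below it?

Descending from A#5 to D#4 is the same interval as ascending D#4 to A#5.
D to A spans five letter names (D-E-F-G-A), plus an octave — that makes it a twelfth of some quality.
D#4 to A#5 is 19 semitones, matching the perfect twelfth exactly, so the quality is perfect.
(Equivalently, a compound perfect fifth: a perfect fifth plus an octave.)

P12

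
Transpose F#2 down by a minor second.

E#2

Counting two letter names down from F lands on E.
Moving 1 semitone down from F#2 (the size of a minor second) reaches E#2.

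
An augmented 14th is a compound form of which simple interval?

augmented seventh

Take out an octave (7 from the number): 14 − 7 = 7.
Quality carries through unchanged, so the simple form is an augmented seventh.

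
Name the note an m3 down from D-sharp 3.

The third takes the letter from D down to B.
A minor third is 3 semitones; 3 semitones down from D#3 gives B#2.

B-sharp 2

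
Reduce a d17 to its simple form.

diminished 3rd

Take out 2 octaves (14 from the number): 17 − 14 = 3.
So a diminished seventeenth is 2 octaves plus a diminished third. The quality is unchanged.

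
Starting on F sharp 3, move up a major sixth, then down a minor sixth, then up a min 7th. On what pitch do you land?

A major sixth up from F#3 is D#4.
D#4 down a minor sixth → F##3 (8 semitones).
Up a minor seventh from F##3: E#4 (10 semitones up).

E sharp 4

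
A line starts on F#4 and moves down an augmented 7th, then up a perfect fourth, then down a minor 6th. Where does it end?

Eb3

An augmented seventh down from F#4 is Gb3.
Up a perfect fourth from Gb3: Cb4 (5 semitones up).
A minor sixth down from Cb4 is Eb3.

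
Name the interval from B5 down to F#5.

perfect 4th

Descending from B5 to F#5 is the same interval as ascending F#5 to B5.
F to B spans four letter names (F-G-A-B): a fourth.
F#5 to B5 is 5 semitones, matching the perfect fourth exactly, so the quality is perfect.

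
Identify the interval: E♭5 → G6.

E to G spans three letter names (E-F-G), plus an octave: a tenth.
Counting semitones, Eb5→G6 is 16, which is the major tenth.
(Equivalently, a compound major third: a major third plus an octave.)

major tenth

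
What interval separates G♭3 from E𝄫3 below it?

major 3rd

Descending from Gb3 to Ebb3 is the same interval as ascending Ebb3 to Gb3.
E to G spans three letter names (E-F-G): a third.
The major third spans 4 semitones, and Ebb3 to Gb3 is exactly 4 semitones — so this is a major third.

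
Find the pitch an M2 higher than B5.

C#6

The second takes the letter from B up to C.
A major second spans 2 semitones, so from B5 the target pitch is C#6.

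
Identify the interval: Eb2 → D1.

Descending from Eb2 to D1 is the same interval as ascending D1 to Eb2.
D to E spans two letter names (D-E), plus an octave — that makes it a ninth of some quality.
A major ninth would be 14 semitones, but D1 to Eb2 is 13 — one semitone narrower, making it a minor ninth.
(Equivalently, a compound minor second: a minor second plus an octave.)

minor 9th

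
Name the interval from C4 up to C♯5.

A8

C to C is the same letter name, plus an octave — that makes it an octave of some quality.
A perfect octave would be 12 semitones; C4 to C#5 is 13, one semitone wider, so the interval is augmented.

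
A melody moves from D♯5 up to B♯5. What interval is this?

D to B spans six letter names (D-E-F-G-A-B): a sixth.
The major sixth spans 9 semitones, and D#5 to B#5 is exactly 9 semitones — so this is a major sixth.

major sixth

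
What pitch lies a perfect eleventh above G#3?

Counting four letter names plus an octave up from G lands on C.
A perfect eleventh is 17 semitones; 17 semitones up from G#3 gives C#5.

C#5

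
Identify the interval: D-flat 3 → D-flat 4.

P8

D to D is the same letter name, plus an octave, so the interval is some kind of octave.
Counting semitones, Db3→Db4 is 12, which is the perfect octave.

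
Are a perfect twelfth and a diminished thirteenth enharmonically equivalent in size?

Both span 19 semitones: a perfect twelfth and a diminished thirteenth are the same chromatic distance.

Yes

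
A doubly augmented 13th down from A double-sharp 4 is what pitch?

Six letters down from A (plus an octave) reaches C.
Moving 23 semitones down from A##4 (the size of a doubly augmented thirteenth) reaches C3.

C 3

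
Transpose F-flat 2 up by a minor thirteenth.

D-double-flat 4

The thirteenth's letter: F up six letter names plus an octave → D.
A minor thirteenth is 20 semitones; 20 semitones up from Fb2 gives Dbb4.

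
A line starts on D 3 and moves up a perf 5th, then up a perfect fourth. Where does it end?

D 4

Up a perfect fifth from D3: A3 (7 semitones up).
A perfect fourth up from A3 is D4.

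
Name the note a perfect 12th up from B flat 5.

Counting five letter names plus an octave up from B lands on F.
A perfect twelfth is 19 semitones; 19 semitones up from Bb5 gives F7.

F 7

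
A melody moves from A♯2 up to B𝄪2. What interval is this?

A to B spans two letter names (A-B) — that makes it a second of some quality.
The major second is 2 semitones; here we have 3, one semitone wider: augmented.

augmented second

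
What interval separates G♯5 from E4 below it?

Descending from G#5 to E4 is the same interval as ascending E4 to G#5.
E to G spans three letter names (E-F-G), plus an octave, so the interval is some kind of tenth.
E4 to G#5 is 16 semitones, matching the major tenth exactly, so the quality is major.
(Equivalently, a compound major third: a major third plus an octave.)

major tenth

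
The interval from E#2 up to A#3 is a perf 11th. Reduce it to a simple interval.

Subtracting seven from the interval number removes an octave: 11 − 7 = 4.
Quality carries through unchanged, so the simple form is a perfect fourth.

P4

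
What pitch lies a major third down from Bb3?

Three letter names down from B: G.
Moving 4 semitones down from Bb3 (the size of a major third) reaches Gb3.

Gb3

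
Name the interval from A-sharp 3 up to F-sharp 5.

A to F spans six letter names (A-B-C-D-E-F), plus an octave — that makes it a thirteenth of some quality.
A major thirteenth would be 21 semitones, but A#3 to F#5 is 20 — one semitone narrower, making it a minor thirteenth.
(Equivalently, a compound minor sixth: a minor sixth plus an octave.)

minor 13th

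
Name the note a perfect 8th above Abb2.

Abb3

An octave keeps the letter name A, an octave up from A.
Moving 12 semitones up from Abb2 (the size of a perfect octave) reaches Abb3.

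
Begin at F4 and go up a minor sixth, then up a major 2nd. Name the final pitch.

Eb5

Up a minor sixth from F4: Db5 (8 semitones up).
Up a major second from Db5: Eb5 (2 semitones up).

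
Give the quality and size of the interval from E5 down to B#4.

diminished fourth

Descending from E5 to B#4 is the same interval as ascending B#4 to E5.
B to E spans four letter names (B-C-D-E) — that makes it a fourth of some quality.
A perfect fourth would be 5 semitones; B#4 to E5 is 4, one semitone narrower, so the interval is diminished.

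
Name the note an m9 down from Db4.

The ninth's letter: D down two letter names plus an octave → C.
A minor ninth is 13 semitones; 13 semitones down from Db4 gives C3.

C3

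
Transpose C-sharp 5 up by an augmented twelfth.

G-double-sharp 6

Counting five letter names plus an octave up from C lands on G.
An augmented twelfth is 20 semitones; 20 semitones up from C#5 gives G##6.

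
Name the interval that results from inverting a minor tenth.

First reduce the compound minor tenth to its simple form, a minor third.
Inverted interval numbers add to nine, so a third pairs with a sixth (3 + 6 = 9).
And minor becomes major under inversion, so we get a major sixth.

major sixth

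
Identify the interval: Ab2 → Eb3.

A to E spans five letter names (A-B-C-D-E) — that makes it a fifth of some quality.
Ab2 to Eb3 is 7 semitones, matching the perfect fifth exactly, so the quality is perfect.

perfect fifth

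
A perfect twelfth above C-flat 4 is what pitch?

G-flat 5

The twelfth's letter: C up five letter names plus an octave → G.
A perfect twelfth spans 19 semitones, so from Cb4 the target pitch is Gb5.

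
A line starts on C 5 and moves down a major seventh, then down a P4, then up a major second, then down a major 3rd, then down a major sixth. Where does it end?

Down a major seventh from C5: Db4 (11 semitones down).
Down a perfect fourth from Db4: Ab3 (5 semitones down).
A major second up from Ab3 is Bb3.
Down a major third from Bb3: Gb3 (4 semitones down).
Down a major sixth from Gb3: Bbb2 (9 semitones down).

B double-flat 2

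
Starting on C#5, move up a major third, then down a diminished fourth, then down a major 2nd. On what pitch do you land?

A##4

C#5 up a major third → E#5 (4 semitones).
Down a diminished fourth from E#5: B##4 (4 semitones down).
A major second down from B##4 is A##4.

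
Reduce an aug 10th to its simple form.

augmented 3rd

Subtracting seven from the interval number removes an octave: 10 − 7 = 3.
Quality carries through unchanged, so the simple form is an augmented third.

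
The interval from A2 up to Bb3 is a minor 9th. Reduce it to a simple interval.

m2

Subtracting seven from the interval number removes an octave: 9 − 7 = 2.
That makes a minor ninth a compound minor second — an octave plus a minor second.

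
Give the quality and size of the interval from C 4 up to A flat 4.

minor sixth

C to A spans six letter names (C-D-E-F-G-A), so the interval is some kind of sixth.
At 8 semitones, C4→Ab4 falls one short of a major sixth: minor.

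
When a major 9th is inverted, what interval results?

First reduce the compound major ninth to its simple form, a major second.
Inverted interval numbers add to nine, so a second pairs with a seventh (2 + 7 = 9).
The quality also flips — major becomes minor — giving a minor seventh.

m7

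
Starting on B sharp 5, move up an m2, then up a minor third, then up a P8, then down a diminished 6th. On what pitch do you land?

Up a minor second from B#5: C#6 (1 semitone up).
Up a minor third from C#6: E6 (3 semitones up).
E6 up a perfect octave → E7 (12 semitones).
A diminished sixth down from E7 is G##6.

G double-sharp 6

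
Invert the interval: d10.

First reduce the compound diminished tenth to its simple form, a diminished third.
Interval numbers invert to sum to nine: 3 + 6 = 9, so a third inverts to a sixth.
Quality inverts too: diminished becomes augmented. That makes the inversion an augmented sixth.

A6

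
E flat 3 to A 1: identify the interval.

Descending from Eb3 to A1 is the same interval as ascending A1 to Eb3.
A to E spans five letter names (A-B-C-D-E), plus an octave, so the interval is some kind of twelfth.
A1 to Eb3 spans 18 semitones — one semitone narrower than the perfect twelfth (19) — giving a diminished twelfth.
(Equivalently, a compound diminished fifth: a diminished fifth plus an octave.)

d12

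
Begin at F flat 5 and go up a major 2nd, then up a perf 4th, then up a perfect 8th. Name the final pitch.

C flat 7

Fb5 up a major second → Gb5 (2 semitones).
A perfect fourth up from Gb5 is Cb6.
Cb6 up a perfect octave → Cb7 (12 semitones).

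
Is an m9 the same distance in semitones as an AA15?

No

A minor ninth spans 13 semitones; a doubly augmented fifteenth spans 26 semitones. They differ by 13.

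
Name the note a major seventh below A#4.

The seventh takes the letter from A down to B.
A major seventh spans 11 semitones, so from A#4 the target pitch is B3.

B3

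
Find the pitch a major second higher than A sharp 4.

B sharp 4

The second takes the letter from A up to B.
A major second is 2 semitones; 2 semitones up from A#4 gives B#4.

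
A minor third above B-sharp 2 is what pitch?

D-sharp 3

Three letter names up from B: D.
A minor third spans 3 semitones, so from B#2 the target pitch is D#3.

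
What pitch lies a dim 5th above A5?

Eb6

Counting five letter names up from A lands on E.
A diminished fifth spans 6 semitones, so from A5 the target pitch is Eb6.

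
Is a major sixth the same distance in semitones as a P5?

No

A major sixth is 9 semitones but a perfect fifth is 7 semitones — different sizes.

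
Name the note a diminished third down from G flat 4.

Counting three letter names down from G lands on E.
A diminished third spans 2 semitones, so from Gb4 the target pitch is E4.

E 4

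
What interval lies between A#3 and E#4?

perfect fifth

A to E spans five letter names (A-B-C-D-E): a fifth.
A#3 to E#4 is 7 semitones, matching the perfect fifth exactly, so the quality is perfect.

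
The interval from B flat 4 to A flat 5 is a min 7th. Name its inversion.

major 2nd

Inverted interval numbers add to nine, so a seventh pairs with a second (7 + 2 = 9).
Quality inverts too: minor becomes major. That makes the inversion a major second.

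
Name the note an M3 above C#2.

Counting three letter names up from C lands on E.
Moving 4 semitones up from C#2 (the size of a major third) reaches E#2.

E#2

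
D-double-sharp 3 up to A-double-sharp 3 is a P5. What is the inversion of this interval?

Interval numbers invert to sum to nine: 5 + 4 = 9, so a fifth inverts to a fourth.
Quality inverts too: perfect stays perfect. That makes the inversion a perfect fourth.

P4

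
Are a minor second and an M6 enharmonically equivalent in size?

A minor second is 1 semitone but a major sixth is 9 semitones — different sizes.

No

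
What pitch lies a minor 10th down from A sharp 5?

F double-sharp 4

Counting three letter names plus an octave down from A lands on F.
A minor tenth spans 15 semitones, so from A#5 the target pitch is F##4.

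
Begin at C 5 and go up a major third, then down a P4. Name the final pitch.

B 4

A major third up from C5 is E5.
E5 down a perfect fourth → B4 (5 semitones).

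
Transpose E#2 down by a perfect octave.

An octave keeps the letter name E, an octave down from E.
A perfect octave is 12 semitones; 12 semitones down from E#2 gives E#1.

E#1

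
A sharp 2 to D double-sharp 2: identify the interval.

diminished fifth

Descending from A#2 to D##2 is the same interval as ascending D##2 to A#2.
D to A spans five letter names (D-E-F-G-A), so the interval is some kind of fifth.
A perfect fifth would be 7 semitones; D##2 to A#2 is 6, one semitone narrower, so the interval is diminished.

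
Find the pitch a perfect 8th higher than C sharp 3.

An octave keeps the letter name C, an octave up from C.
A perfect octave is 12 semitones; 12 semitones up from C#3 gives C#4.

C sharp 4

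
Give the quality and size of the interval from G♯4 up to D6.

G to D spans five letter names (G-A-B-C-D), plus an octave, so the interval is some kind of twelfth.
The perfect twelfth is 19 semitones; here we have 18, one semitone narrower: diminished.
(Equivalently, a compound diminished fifth: a diminished fifth plus an octave.)

diminished twelfth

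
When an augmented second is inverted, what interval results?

diminished 7th

Interval numbers invert to sum to nine: 2 + 7 = 9, so a second inverts to a seventh.
Quality inverts too: augmented becomes diminished. That makes the inversion a diminished seventh.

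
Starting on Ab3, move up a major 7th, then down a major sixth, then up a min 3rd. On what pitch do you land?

Ab3 up a major seventh → G4 (11 semitones).
A major sixth down from G4 is Bb3.
Up a minor third from Bb3: Db4 (3 semitones up).

Db4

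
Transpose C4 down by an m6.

E3

The sixth takes the letter from C down to E.
A minor sixth spans 8 semitones, so from C4 the target pitch is E3.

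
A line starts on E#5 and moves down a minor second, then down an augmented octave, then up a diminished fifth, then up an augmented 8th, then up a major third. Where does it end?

C##6

E#5 down a minor second → D##5 (1 semitone).
An augmented octave down from D##5 is D#4.
Up a diminished fifth from D#4: A4 (6 semitones up).
An augmented octave up from A4 is A#5.
Up a major third from A#5: C##6 (4 semitones up).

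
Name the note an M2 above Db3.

Counting two letter names up from D lands on E.
Moving 2 semitones up from Db3 (the size of a major second) reaches Eb3.

Eb3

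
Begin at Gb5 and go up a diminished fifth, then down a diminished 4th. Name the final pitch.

Ab5

A diminished fifth up from Gb5 is Dbb6.
Down a diminished fourth from Dbb6: Ab5 (4 semitones down).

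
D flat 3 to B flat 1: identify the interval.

Descending from Db3 to Bb1 is the same interval as ascending Bb1 to Db3.
B to D spans three letter names (B-C-D), plus an octave, so the interval is some kind of tenth.
At 15 semitones, Bb1→Db3 falls one short of a major tenth: minor.
(Equivalently, a compound minor third: a minor third plus an octave.)

minor tenth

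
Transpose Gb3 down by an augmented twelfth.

Five letters down from G (plus an octave) reaches C.
An augmented twelfth is 20 semitones; 20 semitones down from Gb3 gives Cbb2.

Cbb2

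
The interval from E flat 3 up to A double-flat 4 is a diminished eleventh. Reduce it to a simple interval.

diminished fourth

Each octave removed subtracts seven from the number: 11 − 7 = 4.
So a diminished eleventh is an octave plus a diminished fourth. The quality is unchanged.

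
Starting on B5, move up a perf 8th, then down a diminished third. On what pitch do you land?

A perfect octave up from B5 is B6.
Down a diminished third from B6: G##6 (2 semitones down).

G##6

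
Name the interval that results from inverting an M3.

m6

Interval numbers invert to sum to nine: 3 + 6 = 9, so a third inverts to a sixth.
And major becomes minor under inversion, so we get a minor sixth.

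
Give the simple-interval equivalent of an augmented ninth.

Take out an octave (7 from the number): 9 − 7 = 2.
Quality carries through unchanged, so the simple form is an augmented second.

A2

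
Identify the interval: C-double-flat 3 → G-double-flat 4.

P12

C to G spans five letter names (C-D-E-F-G), plus an octave — that makes it a twelfth of some quality.
Cbb3 to Gbb4 is 19 semitones, matching the perfect twelfth exactly, so the quality is perfect.
(Equivalently, a compound perfect fifth: a perfect fifth plus an octave.)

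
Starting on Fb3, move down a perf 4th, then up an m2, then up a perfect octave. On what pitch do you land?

Dbb4

Fb3 down a perfect fourth → Cb3 (5 semitones).
A minor second up from Cb3 is Dbb3.
Dbb3 up a perfect octave → Dbb4 (12 semitones).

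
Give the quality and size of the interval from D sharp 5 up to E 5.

minor second

D to E spans two letter names (D-E): a second.
At 1 semitone, D#5→E5 falls one short of a major second: minor.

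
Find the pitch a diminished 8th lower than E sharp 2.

An octave keeps the letter name E, an octave down from E.
Moving 11 semitones down from E#2 (the size of a diminished octave) reaches E##1.

E double-sharp 1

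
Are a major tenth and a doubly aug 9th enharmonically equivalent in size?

A major tenth = 16 semitones = a doubly augmented ninth; enharmonically equal.

Yes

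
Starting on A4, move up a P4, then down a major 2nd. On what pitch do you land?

A4 up a perfect fourth → D5 (5 semitones).
Down a major second from D5: C5 (2 semitones down).

C5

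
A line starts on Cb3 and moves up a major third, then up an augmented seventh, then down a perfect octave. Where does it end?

D#3

A major third up from Cb3 is Eb3.
An augmented seventh up from Eb3 is D#4.
A perfect octave down from D#4 is D#3.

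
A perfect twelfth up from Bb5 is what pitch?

F7

Counting five letter names plus an octave up from B lands on F.
A perfect twelfth is 19 semitones; 19 semitones up from Bb5 gives F7.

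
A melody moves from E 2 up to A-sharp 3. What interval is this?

E to A spans four letter names (E-F-G-A), plus an octave: an eleventh.
E2 to A#3 spans 18 semitones — one semitone wider than the perfect eleventh (17) — giving an augmented eleventh.
(Equivalently, a compound augmented fourth: an augmented fourth plus an octave.)

augmented 11th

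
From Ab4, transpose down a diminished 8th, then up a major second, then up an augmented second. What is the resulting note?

Ab4 down a diminished octave → A3 (11 semitones).
A major second up from A3 is B3.
Up an augmented second from B3: C##4 (3 semitones up).

C##4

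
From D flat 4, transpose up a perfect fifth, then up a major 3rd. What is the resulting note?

C 5

Up a perfect fifth from Db4: Ab4 (7 semitones up).
Up a major third from Ab4: C5 (4 semitones up).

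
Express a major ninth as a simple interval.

major second

Take out an octave (7 from the number): 9 − 7 = 2.
That makes a major ninth a compound major second — an octave plus a major second.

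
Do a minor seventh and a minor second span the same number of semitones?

A minor seventh spans 10 semitones; a minor second spans 1 semitone. They differ by 9.

No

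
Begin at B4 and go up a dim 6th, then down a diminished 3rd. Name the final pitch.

E5

B4 up a diminished sixth → Gb5 (7 semitones).
Down a diminished third from Gb5: E5 (2 semitones down).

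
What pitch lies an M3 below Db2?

Bbb1

The third takes the letter from D down to B.
A major third is 4 semitones; 4 semitones down from Db2 gives Bbb1.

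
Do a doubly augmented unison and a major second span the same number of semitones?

Yes

A doubly augmented unison spans 2 semitones, and a major second also spans 2 semitones — they're enharmonic.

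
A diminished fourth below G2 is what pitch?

Counting four letter names down from G lands on D.
A diminished fourth is 4 semitones; 4 semitones down from G2 gives D#2.

D#2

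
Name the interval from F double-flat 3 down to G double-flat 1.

minor fourteenth

Descending from Fbb3 to Gbb1 is the same interval as ascending Gbb1 to Fbb3.
G to F spans seven letter names (G-A-B-C-D-E-F), plus an octave, so the interval is some kind of fourteenth.
A major fourteenth would be 23 semitones, but Gbb1 to Fbb3 is 22 — one semitone narrower, making it a minor fourteenth.
(Equivalently, a compound minor seventh: a minor seventh plus an octave.)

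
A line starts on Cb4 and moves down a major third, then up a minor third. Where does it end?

Cbb4

Down a major third from Cb4: Abb3 (4 semitones down).
A minor third up from Abb3 is Cbb4.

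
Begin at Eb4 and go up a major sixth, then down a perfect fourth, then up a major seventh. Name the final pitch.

F#5

Eb4 up a major sixth → C5 (9 semitones).
C5 down a perfect fourth → G4 (5 semitones).
A major seventh up from G4 is F#5.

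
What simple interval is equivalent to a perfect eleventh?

P4

Subtracting seven from the interval number removes an octave: 11 − 7 = 4.
So a perfect eleventh is an octave plus a perfect fourth. The quality is unchanged.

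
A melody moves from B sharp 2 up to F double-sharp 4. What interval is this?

B to F spans five letter names (B-C-D-E-F), plus an octave: a twelfth.
B#2 to F##4 is 19 semitones, matching the perfect twelfth exactly, so the quality is perfect.
(Equivalently, a compound perfect fifth: a perfect fifth plus an octave.)

P12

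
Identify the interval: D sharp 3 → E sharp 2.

minor 7th

Descending from D#3 to E#2 is the same interval as ascending E#2 to D#3.
E to D spans seven letter names (E-F-G-A-B-C-D) — that makes it a seventh of some quality.
A major seventh would be 11 semitones, but E#2 to D#3 is 10 — one semitone narrower, making it a minor seventh.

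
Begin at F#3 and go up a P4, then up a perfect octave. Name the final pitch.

A perfect fourth up from F#3 is B3.
B3 up a perfect octave → B4 (12 semitones).

B4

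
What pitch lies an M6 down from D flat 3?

F flat 2

Six letter names down from D: F.
Moving 9 semitones down from Db3 (the size of a major sixth) reaches Fb2.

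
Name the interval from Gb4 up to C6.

augmented eleventh

G to C spans four letter names (G-A-B-C), plus an octave — that makes it an eleventh of some quality.
The perfect eleventh is 17 semitones; here we have 18, one semitone wider: augmented.
(Equivalently, a compound augmented fourth: an augmented fourth plus an octave.)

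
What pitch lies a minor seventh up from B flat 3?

The seventh takes the letter from B up to A.
A minor seventh spans 10 semitones, so from Bb3 the target pitch is Ab4.

A flat 4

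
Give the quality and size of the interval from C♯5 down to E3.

Descending from C#5 to E3 is the same interval as ascending E3 to C#5.
E to C spans six letter names (E-F-G-A-B-C), plus an octave: a thirteenth.
The major thirteenth spans 21 semitones, and E3 to C#5 is exactly 21 semitones — so this is a major thirteenth.
(Equivalently, a compound major sixth: a major sixth plus an octave.)

major thirteenth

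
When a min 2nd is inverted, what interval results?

The rule of nine gives the new number: 9 − 2 = 7, so a second becomes a seventh.
Quality inverts too: minor becomes major. That makes the inversion a major seventh.

major 7th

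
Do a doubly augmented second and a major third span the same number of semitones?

Yes

A doubly augmented second spans 4 semitones, and a major third also spans 4 semitones — they're enharmonic.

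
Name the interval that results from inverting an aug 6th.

The rule of nine gives the new number: 9 − 6 = 3, so a sixth becomes a third.
Quality inverts too: augmented becomes diminished. That makes the inversion a diminished third.

diminished third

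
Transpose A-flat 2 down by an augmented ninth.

G-double-flat 1

Counting two letter names plus an octave down from A lands on G.
An augmented ninth is 15 semitones; 15 semitones down from Ab2 gives Gbb1.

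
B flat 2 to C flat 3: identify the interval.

minor 2nd

B to C spans two letter names (B-C): a second.
At 1 semitone, Bb2→Cb3 falls one short of a major second: minor.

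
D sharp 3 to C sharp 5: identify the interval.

minor fourteenth

D to C spans seven letter names (D-E-F-G-A-B-C), plus an octave — that makes it a fourteenth of some quality.
A major fourteenth would be 23 semitones, but D#3 to C#5 is 22 — one semitone narrower, making it a minor fourteenth.
(Equivalently, a compound minor seventh: a minor seventh plus an octave.)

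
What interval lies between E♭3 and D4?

E to D spans seven letter names (E-F-G-A-B-C-D), so the interval is some kind of seventh.
Counting semitones, Eb3→D4 is 11, which is the major seventh.

major seventh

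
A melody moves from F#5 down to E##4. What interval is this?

Descending from F#5 to E##4 is the same interval as ascending E##4 to F#5.
E to F spans two letter names (E-F), plus an octave — that makes it a ninth of some quality.
The major ninth is 14 semitones; here we have 12, two semitones narrower: diminished.

d9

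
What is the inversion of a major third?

m6

Inverted interval numbers add to nine, so a third pairs with a sixth (3 + 6 = 9).
Quality inverts too: major becomes minor. That makes the inversion a minor sixth.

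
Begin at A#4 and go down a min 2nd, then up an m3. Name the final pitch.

Down a minor second from A#4: G##4 (1 semitone down).
Up a minor third from G##4: B#4 (3 semitones up).

B#4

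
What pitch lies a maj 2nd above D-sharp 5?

Two letter names up from D: E.
A major second spans 2 semitones, so from D#5 the target pitch is E#5.

E-sharp 5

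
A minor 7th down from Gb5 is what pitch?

Ab4

Seven letter names down from G: A.
A minor seventh is 10 semitones; 10 semitones down from Gb5 gives Ab4.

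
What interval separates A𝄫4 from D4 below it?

doubly diminished 5th

Descending from Abb4 to D4 is the same interval as ascending D4 to Abb4.
D to A spans five letter names (D-E-F-G-A), so the interval is some kind of fifth.
D4 to Abb4 spans 5 semitones — two semitones narrower than the perfect fifth (7) — giving a doubly diminished fifth.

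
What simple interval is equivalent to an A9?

Each octave removed subtracts seven from the number: 9 − 7 = 2.
Quality carries through unchanged, so the simple form is an augmented second.

A2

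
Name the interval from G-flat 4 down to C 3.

diminished twelfth

Descending from Gb4 to C3 is the same interval as ascending C3 to Gb4.
C to G spans five letter names (C-D-E-F-G), plus an octave — that makes it a twelfth of some quality.
A perfect twelfth would be 19 semitones; C3 to Gb4 is 18, one semitone narrower, so the interval is diminished.
(Equivalently, a compound diminished fifth: a diminished fifth plus an octave.)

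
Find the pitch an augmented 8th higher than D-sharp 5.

The letter stays D (same as the start), shifted an octave up.
An augmented octave spans 13 semitones, so from D#5 the target pitch is D##6.

D-double-sharp 6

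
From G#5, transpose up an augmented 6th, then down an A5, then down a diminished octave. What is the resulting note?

An augmented sixth up from G#5 is E##6.
An augmented fifth down from E##6 is A#5.
Down a diminished octave from A#5: A##4 (11 semitones down).

A##4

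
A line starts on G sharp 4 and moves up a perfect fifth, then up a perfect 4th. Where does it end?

Up a perfect fifth from G#4: D#5 (7 semitones up).
Up a perfect fourth from D#5: G#5 (5 semitones up).

G sharp 5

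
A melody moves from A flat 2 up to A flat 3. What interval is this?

perfect octave

A to A is the same letter name, plus an octave, so the interval is some kind of octave.
Ab2 to Ab3 is 12 semitones, matching the perfect octave exactly, so the quality is perfect.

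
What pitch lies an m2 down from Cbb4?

Bbb3

Counting two letter names down from C lands on B.
A minor second is 1 semitone; 1 semitone down from Cbb4 gives Bbb3.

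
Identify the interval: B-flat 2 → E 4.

augmented eleventh

B to E spans four letter names (B-C-D-E), plus an octave, so the interval is some kind of eleventh.
A perfect eleventh would be 17 semitones; Bb2 to E4 is 18, one semitone wider, so the interval is augmented.
(Equivalently, a compound augmented fourth: an augmented fourth plus an octave.)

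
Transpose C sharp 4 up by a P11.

Four letters up from C (plus an octave) reaches F.
Moving 17 semitones up from C#4 (the size of a perfect eleventh) reaches F#5.

F sharp 5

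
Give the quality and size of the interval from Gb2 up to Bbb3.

G to B spans three letter names (G-A-B), plus an octave — that makes it a tenth of some quality.
A major tenth would be 16 semitones, but Gb2 to Bbb3 is 15 — one semitone narrower, making it a minor tenth.
(Equivalently, a compound minor third: a minor third plus an octave.)

minor 10th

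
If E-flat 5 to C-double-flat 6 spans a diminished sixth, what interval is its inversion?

Interval numbers invert to sum to nine: 6 + 3 = 9, so a sixth inverts to a third.
The quality also flips — diminished becomes augmented — giving an augmented third.

augmented third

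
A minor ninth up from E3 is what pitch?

F4

Counting two letter names plus an octave up from E lands on F.
A minor ninth spans 13 semitones, so from E3 the target pitch is F4.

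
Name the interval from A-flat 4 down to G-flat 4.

Descending from Ab4 to Gb4 is the same interval as ascending Gb4 to Ab4.
G to A spans two letter names (G-A): a second.
Gb4 to Ab4 is 2 semitones, matching the major second exactly, so the quality is major.

major second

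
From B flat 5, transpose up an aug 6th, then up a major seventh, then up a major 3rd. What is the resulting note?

A double-sharp 7

Up an augmented sixth from Bb5: G#6 (10 semitones up).
Up a major seventh from G#6: F##7 (11 semitones up).
F##7 up a major third → A##7 (4 semitones).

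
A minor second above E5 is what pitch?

F5

Counting two letter names up from E lands on F.
A minor second spans 1 semitone, so from E5 the target pitch is F5.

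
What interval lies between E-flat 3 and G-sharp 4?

augmented tenth

E to G spans three letter names (E-F-G), plus an octave: a tenth.
A major tenth would be 16 semitones; Eb3 to G#4 is 17, one semitone wider, so the interval is augmented.
(Equivalently, a compound augmented third: an augmented third plus an octave.)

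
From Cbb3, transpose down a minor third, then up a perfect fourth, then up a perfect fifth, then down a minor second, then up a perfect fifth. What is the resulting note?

Db4

Cbb3 down a minor third → Abb2 (3 semitones).
Up a perfect fourth from Abb2: Dbb3 (5 semitones up).
A perfect fifth up from Dbb3 is Abb3.
Down a minor second from Abb3: Gb3 (1 semitone down).
A perfect fifth up from Gb3 is Db4.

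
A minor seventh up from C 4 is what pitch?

The seventh takes the letter from C up to B.
A minor seventh spans 10 semitones, so from C4 the target pitch is Bb4.

B flat 4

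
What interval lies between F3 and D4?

F to D spans six letter names (F-G-A-B-C-D) — that makes it a sixth of some quality.
The major sixth spans 9 semitones, and F3 to D4 is exactly 9 semitones — so this is a major sixth.

major sixth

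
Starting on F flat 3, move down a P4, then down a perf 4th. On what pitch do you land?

G flat 2

Fb3 down a perfect fourth → Cb3 (5 semitones).
A perfect fourth down from Cb3 is Gb2.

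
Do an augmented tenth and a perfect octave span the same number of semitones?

No

An augmented tenth spans 17 semitones; a perfect octave spans 12 semitones. They differ by 5.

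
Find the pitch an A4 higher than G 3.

Four letter names up from G: C.
An augmented fourth is 6 semitones; 6 semitones up from G3 gives C#4.

C sharp 4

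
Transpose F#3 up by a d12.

Five letters up from F (plus an octave) reaches C.
A diminished twelfth spans 18 semitones, so from F#3 the target pitch is C5.

C5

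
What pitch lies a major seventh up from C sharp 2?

Counting seven letter names up from C lands on B.
A major seventh is 11 semitones; 11 semitones up from C#2 gives B#2.

B sharp 2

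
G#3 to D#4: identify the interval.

perfect 5th

G to D spans five letter names (G-A-B-C-D), so the interval is some kind of fifth.
Counting semitones, G#3→D#4 is 7, which is the perfect fifth.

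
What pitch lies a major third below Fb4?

Dbb4

Counting three letter names down from F lands on D.
A major third spans 4 semitones, so from Fb4 the target pitch is Dbb4.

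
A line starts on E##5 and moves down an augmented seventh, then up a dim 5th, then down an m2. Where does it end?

An augmented seventh down from E##5 is F#4.
F#4 up a diminished fifth → C5 (6 semitones).
C5 down a minor second → B4 (1 semitone).

B4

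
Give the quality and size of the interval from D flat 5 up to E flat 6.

D to E spans two letter names (D-E), plus an octave — that makes it a ninth of some quality.
Db5 to Eb6 is 14 semitones, matching the major ninth exactly, so the quality is major.
(Equivalently, a compound major second: a major second plus an octave.)

major ninth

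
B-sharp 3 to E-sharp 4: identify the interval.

B to E spans four letter names (B-C-D-E), so the interval is some kind of fourth.
The perfect fourth spans 5 semitones, and B#3 to E#4 is exactly 5 semitones — so this is a perfect fourth.

perfect 4th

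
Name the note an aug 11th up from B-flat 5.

E 7

Counting four letter names plus an octave up from B lands on E.
Moving 18 semitones up from Bb5 (the size of an augmented eleventh) reaches E7.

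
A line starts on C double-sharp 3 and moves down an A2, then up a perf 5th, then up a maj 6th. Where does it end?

Down an augmented second from C##3: B2 (3 semitones down).
B2 up a perfect fifth → F#3 (7 semitones).
Up a major sixth from F#3: D#4 (9 semitones up).

D sharp 4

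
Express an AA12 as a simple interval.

AA5

Subtracting seven from the interval number removes an octave: 12 − 7 = 5.
So a doubly augmented twelfth is an octave plus a doubly augmented fifth. The quality is unchanged.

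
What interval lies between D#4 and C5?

D to C spans seven letter names (D-E-F-G-A-B-C), so the interval is some kind of seventh.
The major seventh is 11 semitones; here we have 9, two semitones narrower: diminished.

diminished 7th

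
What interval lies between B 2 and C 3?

B to C spans two letter names (B-C) — that makes it a second of some quality.
At 1 semitone, B2→C3 falls one short of a major second: minor.

minor second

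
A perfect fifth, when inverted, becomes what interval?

P4

Inverted interval numbers add to nine, so a fifth pairs with a fourth (5 + 4 = 9).
Quality inverts too: perfect stays perfect. That makes the inversion a perfect fourth.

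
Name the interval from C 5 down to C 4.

perfect 8th

Descending from C5 to C4 is the same interval as ascending C4 to C5.
C to C is the same letter name, plus an octave, so the interval is some kind of octave.
Counting semitones, C4→C5 is 12, which is the perfect octave.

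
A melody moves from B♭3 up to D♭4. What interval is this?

B to D spans three letter names (B-C-D), so the interval is some kind of third.
Bb3 to Db4 is 3 semitones, a half step short of the major third (4), so this is minor.

minor third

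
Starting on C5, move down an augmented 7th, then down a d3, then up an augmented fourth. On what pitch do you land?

E4

Down an augmented seventh from C5: Dbb4 (12 semitones down).
Down a diminished third from Dbb4: Bb3 (2 semitones down).
Bb3 up an augmented fourth → E4 (6 semitones).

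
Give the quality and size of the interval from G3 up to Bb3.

m3

G to B spans three letter names (G-A-B) — that makes it a third of some quality.
G3 to Bb3 is 3 semitones, a half step short of the major third (4), so this is minor.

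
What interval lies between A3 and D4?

A to D spans four letter names (A-B-C-D), so the interval is some kind of fourth.
Counting semitones, A3→D4 is 5, which is the perfect fourth.

perfect 4th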